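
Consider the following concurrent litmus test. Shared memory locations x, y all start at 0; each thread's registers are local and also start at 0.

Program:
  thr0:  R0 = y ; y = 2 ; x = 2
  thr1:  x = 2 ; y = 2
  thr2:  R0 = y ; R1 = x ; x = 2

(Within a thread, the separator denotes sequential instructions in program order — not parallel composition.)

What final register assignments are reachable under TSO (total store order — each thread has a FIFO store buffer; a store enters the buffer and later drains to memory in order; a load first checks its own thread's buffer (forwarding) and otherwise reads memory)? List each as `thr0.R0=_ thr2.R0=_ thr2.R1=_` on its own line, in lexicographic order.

thr0.R0=0 thr2.R0=0 thr2.R1=0
thr0.R0=0 thr2.R0=0 thr2.R1=2
thr0.R0=0 thr2.R0=2 thr2.R1=0
thr0.R0=0 thr2.R0=2 thr2.R1=2
thr0.R0=2 thr2.R0=0 thr2.R1=0
thr0.R0=2 thr2.R0=0 thr2.R1=2
thr0.R0=2 thr2.R0=2 thr2.R1=2

outcome vector order: (thr0.R0,thr2.R0,thr2.R1)
|TSO outcomes| = 7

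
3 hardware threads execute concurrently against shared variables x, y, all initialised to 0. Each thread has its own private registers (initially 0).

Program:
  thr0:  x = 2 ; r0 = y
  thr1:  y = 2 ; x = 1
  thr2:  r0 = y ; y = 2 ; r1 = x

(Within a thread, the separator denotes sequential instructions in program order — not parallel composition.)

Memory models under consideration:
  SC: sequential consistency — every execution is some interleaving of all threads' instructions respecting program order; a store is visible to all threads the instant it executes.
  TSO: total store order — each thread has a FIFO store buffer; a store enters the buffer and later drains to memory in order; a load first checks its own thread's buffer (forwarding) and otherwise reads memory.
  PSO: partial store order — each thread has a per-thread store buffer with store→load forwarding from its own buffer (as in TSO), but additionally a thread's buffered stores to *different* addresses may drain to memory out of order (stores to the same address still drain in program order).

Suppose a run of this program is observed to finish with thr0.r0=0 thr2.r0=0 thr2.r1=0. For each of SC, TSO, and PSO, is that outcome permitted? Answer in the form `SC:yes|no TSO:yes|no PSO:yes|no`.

outcome vector order: (thr0.r0,thr2.r0,thr2.r1)
[SC] allowed = {0/0/1, 0/0/2, 0/2/1, 0/2/2, 2/0/0, 2/0/1, 2/0/2, 2/2/0, 2/2/1, 2/2/2}
[TSO] allowed = {0/0/0, 0/0/1, 0/0/2, 0/2/0, 0/2/1, 0/2/2, 2/0/0, 2/0/1, 2/0/2, 2/2/0, 2/2/1, 2/2/2}
[PSO] allowed = {0/0/0, 0/0/1, 0/0/2, 0/2/0, 0/2/1, 0/2/2, 2/0/0, 2/0/1, 2/0/2, 2/2/0, 2/2/1, 2/2/2}
target 0/0/0 ∈ {TSO,PSO}

SC:no TSO:yes PSO:yes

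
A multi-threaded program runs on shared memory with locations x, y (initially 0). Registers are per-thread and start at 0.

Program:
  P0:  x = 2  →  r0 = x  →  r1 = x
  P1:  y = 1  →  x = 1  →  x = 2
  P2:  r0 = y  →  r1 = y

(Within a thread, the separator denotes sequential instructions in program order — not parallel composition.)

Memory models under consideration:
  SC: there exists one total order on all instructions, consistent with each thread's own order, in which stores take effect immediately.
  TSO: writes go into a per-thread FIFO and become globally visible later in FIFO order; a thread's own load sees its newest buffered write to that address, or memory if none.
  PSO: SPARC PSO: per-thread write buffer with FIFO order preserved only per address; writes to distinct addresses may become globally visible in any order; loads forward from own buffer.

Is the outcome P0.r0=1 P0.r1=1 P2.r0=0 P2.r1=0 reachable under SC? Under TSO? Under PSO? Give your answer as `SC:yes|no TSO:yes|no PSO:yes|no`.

SC:yes TSO:yes PSO:yes

outcome vector order: (P0.r0,P0.r1,P2.r0,P2.r1)
SC: 12 outcomes — {1/1/0/0 1/1/0/1 1/1/1/1 1/2/0/0 1/2/0/1 1/2/1/1 2/1/0/0 2/1/0/1 2/1/1/1 2/2/0/0 2/2/0/1 2/2/1/1}
TSO: 12 outcomes — {1/1/0/0 1/1/0/1 1/1/1/1 1/2/0/0 1/2/0/1 1/2/1/1 2/1/0/0 2/1/0/1 2/1/1/1 2/2/0/0 2/2/0/1 2/2/1/1}
PSO: 12 outcomes — {1/1/0/0 1/1/0/1 1/1/1/1 1/2/0/0 1/2/0/1 1/2/1/1 2/1/0/0 2/1/0/1 2/1/1/1 2/2/0/0 2/2/0/1 2/2/1/1}
target 1/1/0/0 ∈ {SC,TSO,PSO}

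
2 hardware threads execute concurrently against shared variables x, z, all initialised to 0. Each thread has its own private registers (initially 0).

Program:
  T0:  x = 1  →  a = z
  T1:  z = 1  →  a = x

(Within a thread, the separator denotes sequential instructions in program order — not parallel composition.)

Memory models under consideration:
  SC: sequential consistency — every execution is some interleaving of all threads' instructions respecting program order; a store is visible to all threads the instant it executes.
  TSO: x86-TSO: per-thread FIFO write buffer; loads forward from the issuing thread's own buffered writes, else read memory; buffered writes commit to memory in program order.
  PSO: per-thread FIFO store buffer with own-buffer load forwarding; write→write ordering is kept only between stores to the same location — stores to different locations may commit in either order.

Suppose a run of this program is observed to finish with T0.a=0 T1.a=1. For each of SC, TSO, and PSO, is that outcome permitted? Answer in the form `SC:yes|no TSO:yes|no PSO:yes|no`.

SC:yes TSO:yes PSO:yes

outcome vector order: (T0.a,T1.a)
under SC → 01; 10; 11
under TSO → 00; 01; 10; 11
under PSO → 00; 01; 10; 11
target 01 ∈ {SC,TSO,PSO}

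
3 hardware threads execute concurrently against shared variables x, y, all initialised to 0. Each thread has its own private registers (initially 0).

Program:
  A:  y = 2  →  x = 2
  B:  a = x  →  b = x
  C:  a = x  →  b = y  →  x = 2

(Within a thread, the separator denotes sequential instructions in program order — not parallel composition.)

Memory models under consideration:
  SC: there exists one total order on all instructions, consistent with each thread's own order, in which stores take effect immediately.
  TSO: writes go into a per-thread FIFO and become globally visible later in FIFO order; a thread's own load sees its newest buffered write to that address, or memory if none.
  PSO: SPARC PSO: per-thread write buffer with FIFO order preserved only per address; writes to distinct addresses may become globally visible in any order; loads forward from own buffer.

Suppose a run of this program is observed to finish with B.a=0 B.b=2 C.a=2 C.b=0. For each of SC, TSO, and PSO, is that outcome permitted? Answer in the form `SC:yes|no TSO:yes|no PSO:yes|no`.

SC:no TSO:no PSO:yes

outcome vector order: (B.a,B.b,C.a,C.b)
SC (9): <0 0 0 0>, <0 0 0 2>, <0 0 2 2>, <0 2 0 0>, <0 2 0 2>, <0 2 2 2>, <2 2 0 0>, <2 2 0 2>, <2 2 2 2>
TSO (9): <0 0 0 0>, <0 0 0 2>, <0 0 2 2>, <0 2 0 0>, <0 2 0 2>, <0 2 2 2>, <2 2 0 0>, <2 2 0 2>, <2 2 2 2>
PSO (12): <0 0 0 0>, <0 0 0 2>, <0 0 2 0>, <0 0 2 2>, <0 2 0 0>, <0 2 0 2>, <0 2 2 0>, <0 2 2 2>, <2 2 0 0>, <2 2 0 2>, <2 2 2 0>, <2 2 2 2>
target <0 2 2 0> ∈ {PSO}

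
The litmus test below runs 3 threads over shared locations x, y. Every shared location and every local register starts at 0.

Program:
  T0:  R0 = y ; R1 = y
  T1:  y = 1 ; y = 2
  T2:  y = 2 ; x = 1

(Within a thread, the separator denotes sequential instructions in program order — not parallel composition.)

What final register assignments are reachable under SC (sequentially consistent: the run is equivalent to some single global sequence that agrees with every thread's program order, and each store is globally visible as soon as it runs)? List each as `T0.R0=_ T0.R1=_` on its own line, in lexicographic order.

T0.R0=0 T0.R1=0
T0.R0=0 T0.R1=1
T0.R0=0 T0.R1=2
T0.R0=1 T0.R1=1
T0.R0=1 T0.R1=2
T0.R0=2 T0.R1=1
T0.R0=2 T0.R1=2

outcome vector order: (T0.R0,T0.R1)
|SC outcomes| = 7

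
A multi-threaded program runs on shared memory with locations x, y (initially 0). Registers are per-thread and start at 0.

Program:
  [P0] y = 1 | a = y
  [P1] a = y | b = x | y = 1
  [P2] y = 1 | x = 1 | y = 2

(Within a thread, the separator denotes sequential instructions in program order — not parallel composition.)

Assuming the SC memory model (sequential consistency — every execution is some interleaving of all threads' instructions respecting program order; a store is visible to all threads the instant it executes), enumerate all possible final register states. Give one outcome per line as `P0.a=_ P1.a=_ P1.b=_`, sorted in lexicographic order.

P0.a=1 P1.a=0 P1.b=0
P0.a=1 P1.a=0 P1.b=1
P0.a=1 P1.a=1 P1.b=0
P0.a=1 P1.a=1 P1.b=1
P0.a=1 P1.a=2 P1.b=1
P0.a=2 P1.a=0 P1.b=0
P0.a=2 P1.a=0 P1.b=1
P0.a=2 P1.a=1 P1.b=0
P0.a=2 P1.a=1 P1.b=1
P0.a=2 P1.a=2 P1.b=1

outcome vector order: (P0.a,P1.a,P1.b)
|SC outcomes| = 10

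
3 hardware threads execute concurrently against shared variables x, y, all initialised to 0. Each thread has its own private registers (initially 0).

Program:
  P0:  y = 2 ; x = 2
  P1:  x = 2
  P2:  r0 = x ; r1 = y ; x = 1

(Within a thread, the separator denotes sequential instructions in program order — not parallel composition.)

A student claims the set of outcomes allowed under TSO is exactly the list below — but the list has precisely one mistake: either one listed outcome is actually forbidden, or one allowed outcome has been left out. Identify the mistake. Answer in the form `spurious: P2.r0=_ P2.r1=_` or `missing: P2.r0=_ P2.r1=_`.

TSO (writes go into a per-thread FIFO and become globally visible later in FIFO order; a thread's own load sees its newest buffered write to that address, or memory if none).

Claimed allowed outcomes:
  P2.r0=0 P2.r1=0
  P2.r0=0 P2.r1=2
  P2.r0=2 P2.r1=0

missing: P2.r0=2 P2.r1=2

outcome vector order: (P2.r0,P2.r1)
under TSO → 0/0 0/2 2/0 2/2
TSO∖claimed = {2/2}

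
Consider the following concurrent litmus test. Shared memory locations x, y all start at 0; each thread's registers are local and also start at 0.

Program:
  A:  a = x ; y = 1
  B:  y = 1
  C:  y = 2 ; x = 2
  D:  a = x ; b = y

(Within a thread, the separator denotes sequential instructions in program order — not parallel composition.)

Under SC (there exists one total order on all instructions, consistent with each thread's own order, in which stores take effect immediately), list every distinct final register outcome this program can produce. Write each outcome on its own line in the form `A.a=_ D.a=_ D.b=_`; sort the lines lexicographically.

A.a=0 D.a=0 D.b=0
A.a=0 D.a=0 D.b=1
A.a=0 D.a=0 D.b=2
A.a=0 D.a=2 D.b=1
A.a=0 D.a=2 D.b=2
A.a=2 D.a=0 D.b=0
A.a=2 D.a=0 D.b=1
A.a=2 D.a=0 D.b=2
A.a=2 D.a=2 D.b=1
A.a=2 D.a=2 D.b=2

outcome vector order: (A.a,D.a,D.b)
|SC outcomes| = 10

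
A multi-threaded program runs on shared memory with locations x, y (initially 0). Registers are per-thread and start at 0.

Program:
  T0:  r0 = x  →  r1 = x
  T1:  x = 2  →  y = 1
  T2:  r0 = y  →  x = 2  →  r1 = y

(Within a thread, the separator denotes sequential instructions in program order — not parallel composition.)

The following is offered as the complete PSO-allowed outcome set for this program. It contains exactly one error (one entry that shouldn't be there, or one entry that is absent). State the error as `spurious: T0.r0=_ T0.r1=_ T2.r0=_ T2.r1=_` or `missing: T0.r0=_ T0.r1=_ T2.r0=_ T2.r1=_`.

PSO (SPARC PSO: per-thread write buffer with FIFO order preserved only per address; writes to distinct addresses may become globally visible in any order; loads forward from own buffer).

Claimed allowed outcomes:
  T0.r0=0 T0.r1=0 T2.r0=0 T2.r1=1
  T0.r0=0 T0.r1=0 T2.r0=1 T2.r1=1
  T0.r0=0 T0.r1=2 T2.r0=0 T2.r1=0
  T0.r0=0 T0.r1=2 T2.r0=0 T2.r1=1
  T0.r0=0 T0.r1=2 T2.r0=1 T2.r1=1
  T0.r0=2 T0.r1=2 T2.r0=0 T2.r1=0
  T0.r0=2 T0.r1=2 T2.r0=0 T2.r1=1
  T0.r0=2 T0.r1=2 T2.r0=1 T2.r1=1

outcome vector order: (T0.r0,T0.r1,T2.r0,T2.r1)
under PSO → 0000, 0001, 0011, 0200, 0201, 0211, 2200, 2201, 2211
PSO∖claimed = {0000}

missing: T0.r0=0 T0.r1=0 T2.r0=0 T2.r1=0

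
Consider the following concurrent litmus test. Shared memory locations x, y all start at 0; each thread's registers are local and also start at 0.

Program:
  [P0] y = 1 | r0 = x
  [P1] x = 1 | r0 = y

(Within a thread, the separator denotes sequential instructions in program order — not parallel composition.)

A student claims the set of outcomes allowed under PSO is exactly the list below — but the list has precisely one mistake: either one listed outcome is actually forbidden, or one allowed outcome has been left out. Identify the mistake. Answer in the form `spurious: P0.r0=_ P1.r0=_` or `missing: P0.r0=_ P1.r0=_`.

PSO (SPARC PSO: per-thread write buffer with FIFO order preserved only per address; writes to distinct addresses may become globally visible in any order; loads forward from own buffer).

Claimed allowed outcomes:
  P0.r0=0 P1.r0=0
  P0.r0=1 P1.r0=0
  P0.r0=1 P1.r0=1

outcome vector order: (P0.r0,P1.r0)
under PSO → (0,0), (0,1), (1,0), (1,1)
PSO∖claimed = {(0,1)}

missing: P0.r0=0 P1.r0=1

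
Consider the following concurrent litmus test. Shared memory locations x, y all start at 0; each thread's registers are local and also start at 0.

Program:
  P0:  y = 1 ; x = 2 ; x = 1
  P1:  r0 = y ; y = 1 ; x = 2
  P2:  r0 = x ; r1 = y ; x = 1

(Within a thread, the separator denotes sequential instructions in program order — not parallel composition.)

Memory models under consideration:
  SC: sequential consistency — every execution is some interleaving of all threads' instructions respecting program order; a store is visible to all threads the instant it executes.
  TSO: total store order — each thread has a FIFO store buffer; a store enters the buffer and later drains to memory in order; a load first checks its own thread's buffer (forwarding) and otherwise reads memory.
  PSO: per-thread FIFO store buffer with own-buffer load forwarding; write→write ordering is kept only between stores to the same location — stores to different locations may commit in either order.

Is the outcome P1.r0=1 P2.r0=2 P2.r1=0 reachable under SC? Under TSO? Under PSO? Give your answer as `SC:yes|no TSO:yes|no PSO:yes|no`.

outcome vector order: (P1.r0,P2.r0,P2.r1)
[SC] allowed = {0/0/0, 0/0/1, 0/1/1, 0/2/1, 1/0/0, 1/0/1, 1/1/1, 1/2/1}
[TSO] allowed = {0/0/0, 0/0/1, 0/1/1, 0/2/1, 1/0/0, 1/0/1, 1/1/1, 1/2/1}
[PSO] allowed = {0/0/0, 0/0/1, 0/1/0, 0/1/1, 0/2/0, 0/2/1, 1/0/0, 1/0/1, 1/1/0, 1/1/1, 1/2/0, 1/2/1}
target 1/2/0 ∈ {PSO}

SC:no TSO:no PSO:yes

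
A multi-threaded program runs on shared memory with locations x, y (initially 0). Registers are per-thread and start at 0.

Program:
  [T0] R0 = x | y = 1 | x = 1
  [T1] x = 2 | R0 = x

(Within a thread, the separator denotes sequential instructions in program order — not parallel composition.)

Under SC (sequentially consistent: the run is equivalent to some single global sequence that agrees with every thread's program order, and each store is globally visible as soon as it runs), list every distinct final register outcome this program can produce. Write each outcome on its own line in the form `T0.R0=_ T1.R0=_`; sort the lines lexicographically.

T0.R0=0 T1.R0=1
T0.R0=0 T1.R0=2
T0.R0=2 T1.R0=1
T0.R0=2 T1.R0=2

outcome vector order: (T0.R0,T1.R0)
|SC outcomes| = 4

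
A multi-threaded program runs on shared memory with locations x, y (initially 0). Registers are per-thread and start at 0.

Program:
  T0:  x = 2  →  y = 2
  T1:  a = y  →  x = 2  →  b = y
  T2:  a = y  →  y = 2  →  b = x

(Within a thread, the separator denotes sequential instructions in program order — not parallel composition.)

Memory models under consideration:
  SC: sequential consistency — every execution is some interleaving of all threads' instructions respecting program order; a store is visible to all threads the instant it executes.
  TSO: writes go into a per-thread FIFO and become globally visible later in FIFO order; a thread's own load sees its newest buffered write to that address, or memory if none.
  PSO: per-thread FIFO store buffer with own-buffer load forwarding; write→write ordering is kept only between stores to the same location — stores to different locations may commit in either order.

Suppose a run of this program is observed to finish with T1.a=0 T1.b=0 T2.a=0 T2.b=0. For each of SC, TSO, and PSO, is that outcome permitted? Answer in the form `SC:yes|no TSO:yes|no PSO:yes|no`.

outcome vector order: (T1.a,T1.b,T2.a,T2.b)
SC: 8 outcomes — {<0 0 0 2>; <0 0 2 2>; <0 2 0 0>; <0 2 0 2>; <0 2 2 2>; <2 2 0 0>; <2 2 0 2>; <2 2 2 2>}
TSO: 9 outcomes — {<0 0 0 0>; <0 0 0 2>; <0 0 2 2>; <0 2 0 0>; <0 2 0 2>; <0 2 2 2>; <2 2 0 0>; <2 2 0 2>; <2 2 2 2>}
PSO: 12 outcomes — {<0 0 0 0>; <0 0 0 2>; <0 0 2 0>; <0 0 2 2>; <0 2 0 0>; <0 2 0 2>; <0 2 2 0>; <0 2 2 2>; <2 2 0 0>; <2 2 0 2>; <2 2 2 0>; <2 2 2 2>}
target <0 0 0 0> ∈ {TSO,PSO}

SC:no TSO:yes PSO:yes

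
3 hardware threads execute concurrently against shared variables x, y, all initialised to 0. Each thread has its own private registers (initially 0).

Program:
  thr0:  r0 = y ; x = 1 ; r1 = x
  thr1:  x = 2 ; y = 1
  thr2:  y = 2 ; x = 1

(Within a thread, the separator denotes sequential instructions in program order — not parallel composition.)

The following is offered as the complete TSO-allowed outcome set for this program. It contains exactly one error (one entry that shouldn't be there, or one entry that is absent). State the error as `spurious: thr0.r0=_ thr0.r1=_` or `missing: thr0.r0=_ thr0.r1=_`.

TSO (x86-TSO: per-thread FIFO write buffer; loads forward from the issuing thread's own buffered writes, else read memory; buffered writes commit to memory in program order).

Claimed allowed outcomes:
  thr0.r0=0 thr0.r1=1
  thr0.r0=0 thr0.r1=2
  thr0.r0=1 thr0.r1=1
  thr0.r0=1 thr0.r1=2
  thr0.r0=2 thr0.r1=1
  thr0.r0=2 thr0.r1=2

spurious: thr0.r0=1 thr0.r1=2

outcome vector order: (thr0.r0,thr0.r1)
TSO: 5 outcomes — {0/1; 0/2; 1/1; 2/1; 2/2}
claimed∖TSO = {1/2}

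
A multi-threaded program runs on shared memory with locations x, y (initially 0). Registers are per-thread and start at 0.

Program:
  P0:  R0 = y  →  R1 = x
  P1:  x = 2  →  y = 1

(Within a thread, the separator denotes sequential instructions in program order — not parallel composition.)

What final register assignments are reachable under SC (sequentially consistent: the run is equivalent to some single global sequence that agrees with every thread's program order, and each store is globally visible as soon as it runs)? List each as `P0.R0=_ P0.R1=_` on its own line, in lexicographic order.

P0.R0=0 P0.R1=0
P0.R0=0 P0.R1=2
P0.R0=1 P0.R1=2

outcome vector order: (P0.R0,P0.R1)
|SC outcomes| = 3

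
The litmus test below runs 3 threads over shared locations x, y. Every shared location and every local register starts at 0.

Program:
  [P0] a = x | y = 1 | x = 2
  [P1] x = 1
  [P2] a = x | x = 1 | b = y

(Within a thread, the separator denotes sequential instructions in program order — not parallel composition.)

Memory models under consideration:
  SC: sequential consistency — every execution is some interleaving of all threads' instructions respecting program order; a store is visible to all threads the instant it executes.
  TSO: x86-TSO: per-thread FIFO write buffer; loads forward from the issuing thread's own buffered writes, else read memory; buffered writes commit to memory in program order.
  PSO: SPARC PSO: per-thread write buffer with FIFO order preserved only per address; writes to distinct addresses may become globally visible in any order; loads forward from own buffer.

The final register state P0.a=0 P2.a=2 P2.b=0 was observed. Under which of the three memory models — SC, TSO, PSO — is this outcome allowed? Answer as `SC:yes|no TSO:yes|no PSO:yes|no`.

SC:no TSO:no PSO:yes

outcome vector order: (P0.a,P2.a,P2.b)
SC: 10 outcomes — {(0,0,0); (0,0,1); (0,1,0); (0,1,1); (0,2,1); (1,0,0); (1,0,1); (1,1,0); (1,1,1); (1,2,1)}
TSO: 10 outcomes — {(0,0,0); (0,0,1); (0,1,0); (0,1,1); (0,2,1); (1,0,0); (1,0,1); (1,1,0); (1,1,1); (1,2,1)}
PSO: 12 outcomes — {(0,0,0); (0,0,1); (0,1,0); (0,1,1); (0,2,0); (0,2,1); (1,0,0); (1,0,1); (1,1,0); (1,1,1); (1,2,0); (1,2,1)}
target (0,2,0) ∈ {PSO}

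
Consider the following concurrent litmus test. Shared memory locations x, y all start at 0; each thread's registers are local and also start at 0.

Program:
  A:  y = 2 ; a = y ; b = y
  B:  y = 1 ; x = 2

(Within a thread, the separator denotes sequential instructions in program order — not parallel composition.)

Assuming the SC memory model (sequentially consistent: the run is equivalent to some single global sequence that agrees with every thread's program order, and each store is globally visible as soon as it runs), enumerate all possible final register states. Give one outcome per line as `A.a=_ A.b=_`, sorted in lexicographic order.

A.a=1 A.b=1
A.a=2 A.b=1
A.a=2 A.b=2

outcome vector order: (A.a,A.b)
|SC outcomes| = 3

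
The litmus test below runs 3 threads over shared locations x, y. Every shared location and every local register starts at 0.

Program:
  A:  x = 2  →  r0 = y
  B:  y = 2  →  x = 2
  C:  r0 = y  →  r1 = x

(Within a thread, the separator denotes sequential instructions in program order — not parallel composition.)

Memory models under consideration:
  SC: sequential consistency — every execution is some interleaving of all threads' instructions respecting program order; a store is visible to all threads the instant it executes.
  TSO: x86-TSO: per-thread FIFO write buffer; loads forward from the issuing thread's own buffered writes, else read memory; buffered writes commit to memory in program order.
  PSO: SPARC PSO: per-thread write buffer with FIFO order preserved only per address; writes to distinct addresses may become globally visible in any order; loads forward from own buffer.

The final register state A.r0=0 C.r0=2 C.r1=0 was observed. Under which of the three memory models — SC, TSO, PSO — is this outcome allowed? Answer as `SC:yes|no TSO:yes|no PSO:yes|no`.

SC:no TSO:yes PSO:yes

outcome vector order: (A.r0,C.r0,C.r1)
SC (7): 000 002 022 200 202 220 222
TSO (8): 000 002 020 022 200 202 220 222
PSO (8): 000 002 020 022 200 202 220 222
target 020 ∈ {TSO,PSO}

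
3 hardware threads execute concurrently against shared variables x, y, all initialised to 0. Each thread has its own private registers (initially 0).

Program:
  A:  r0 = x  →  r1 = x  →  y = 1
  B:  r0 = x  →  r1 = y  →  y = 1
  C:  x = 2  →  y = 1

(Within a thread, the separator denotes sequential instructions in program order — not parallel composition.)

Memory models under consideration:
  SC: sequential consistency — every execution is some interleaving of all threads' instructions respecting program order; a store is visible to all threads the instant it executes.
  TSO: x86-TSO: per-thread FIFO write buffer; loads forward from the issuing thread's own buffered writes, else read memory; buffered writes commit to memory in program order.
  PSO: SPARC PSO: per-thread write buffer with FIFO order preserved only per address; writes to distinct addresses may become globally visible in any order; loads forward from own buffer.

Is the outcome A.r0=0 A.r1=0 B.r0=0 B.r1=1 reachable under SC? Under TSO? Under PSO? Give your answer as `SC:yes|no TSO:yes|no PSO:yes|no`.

outcome vector order: (A.r0,A.r1,B.r0,B.r1)
SC (12): <0 0 0 0>, <0 0 0 1>, <0 0 2 0>, <0 0 2 1>, <0 2 0 0>, <0 2 0 1>, <0 2 2 0>, <0 2 2 1>, <2 2 0 0>, <2 2 0 1>, <2 2 2 0>, <2 2 2 1>
TSO (12): <0 0 0 0>, <0 0 0 1>, <0 0 2 0>, <0 0 2 1>, <0 2 0 0>, <0 2 0 1>, <0 2 2 0>, <0 2 2 1>, <2 2 0 0>, <2 2 0 1>, <2 2 2 0>, <2 2 2 1>
PSO (12): <0 0 0 0>, <0 0 0 1>, <0 0 2 0>, <0 0 2 1>, <0 2 0 0>, <0 2 0 1>, <0 2 2 0>, <0 2 2 1>, <2 2 0 0>, <2 2 0 1>, <2 2 2 0>, <2 2 2 1>
target <0 0 0 1> ∈ {SC,TSO,PSO}

SC:yes TSO:yes PSO:yes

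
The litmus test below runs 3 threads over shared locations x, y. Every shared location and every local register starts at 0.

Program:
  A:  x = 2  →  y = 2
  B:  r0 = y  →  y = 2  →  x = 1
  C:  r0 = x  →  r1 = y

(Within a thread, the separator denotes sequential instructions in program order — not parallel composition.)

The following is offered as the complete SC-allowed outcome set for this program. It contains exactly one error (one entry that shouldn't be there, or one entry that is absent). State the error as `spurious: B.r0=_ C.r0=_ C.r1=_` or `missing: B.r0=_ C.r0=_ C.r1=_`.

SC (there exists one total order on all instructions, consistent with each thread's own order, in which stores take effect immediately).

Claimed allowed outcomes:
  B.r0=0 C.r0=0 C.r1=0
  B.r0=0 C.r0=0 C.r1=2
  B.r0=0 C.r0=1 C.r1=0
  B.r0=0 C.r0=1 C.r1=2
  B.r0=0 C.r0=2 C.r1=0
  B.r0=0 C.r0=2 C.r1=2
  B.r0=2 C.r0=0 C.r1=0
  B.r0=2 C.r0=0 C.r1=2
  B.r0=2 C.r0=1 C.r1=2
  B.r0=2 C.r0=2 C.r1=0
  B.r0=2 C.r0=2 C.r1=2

outcome vector order: (B.r0,C.r0,C.r1)
[SC] allowed = {000, 002, 012, 020, 022, 200, 202, 212, 220, 222}
claimed∖SC = {010}

spurious: B.r0=0 C.r0=1 C.r1=0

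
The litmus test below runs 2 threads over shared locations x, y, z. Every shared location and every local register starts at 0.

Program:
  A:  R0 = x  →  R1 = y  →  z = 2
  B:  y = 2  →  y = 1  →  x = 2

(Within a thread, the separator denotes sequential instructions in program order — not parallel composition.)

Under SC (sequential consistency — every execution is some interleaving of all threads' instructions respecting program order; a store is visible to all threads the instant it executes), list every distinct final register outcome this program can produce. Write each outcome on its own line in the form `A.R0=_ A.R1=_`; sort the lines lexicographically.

outcome vector order: (A.R0,A.R1)
|SC outcomes| = 4

A.R0=0 A.R1=0
A.R0=0 A.R1=1
A.R0=0 A.R1=2
A.R0=2 A.R1=1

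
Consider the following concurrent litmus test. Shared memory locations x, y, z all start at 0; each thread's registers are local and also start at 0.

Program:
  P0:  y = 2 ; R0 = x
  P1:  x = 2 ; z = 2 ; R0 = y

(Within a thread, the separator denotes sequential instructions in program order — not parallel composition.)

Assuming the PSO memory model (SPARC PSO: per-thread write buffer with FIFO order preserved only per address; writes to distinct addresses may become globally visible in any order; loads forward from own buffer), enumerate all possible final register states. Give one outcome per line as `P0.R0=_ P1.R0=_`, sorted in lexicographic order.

P0.R0=0 P1.R0=0
P0.R0=0 P1.R0=2
P0.R0=2 P1.R0=0
P0.R0=2 P1.R0=2

outcome vector order: (P0.R0,P1.R0)
|PSO outcomes| = 4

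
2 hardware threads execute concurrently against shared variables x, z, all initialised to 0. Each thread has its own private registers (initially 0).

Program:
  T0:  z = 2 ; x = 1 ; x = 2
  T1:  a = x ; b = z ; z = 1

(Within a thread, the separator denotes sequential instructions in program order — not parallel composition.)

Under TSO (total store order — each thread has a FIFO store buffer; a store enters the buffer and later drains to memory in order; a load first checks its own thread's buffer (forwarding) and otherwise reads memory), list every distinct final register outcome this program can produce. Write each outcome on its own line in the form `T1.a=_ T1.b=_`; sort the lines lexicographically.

T1.a=0 T1.b=0
T1.a=0 T1.b=2
T1.a=1 T1.b=2
T1.a=2 T1.b=2

outcome vector order: (T1.a,T1.b)
|TSO outcomes| = 4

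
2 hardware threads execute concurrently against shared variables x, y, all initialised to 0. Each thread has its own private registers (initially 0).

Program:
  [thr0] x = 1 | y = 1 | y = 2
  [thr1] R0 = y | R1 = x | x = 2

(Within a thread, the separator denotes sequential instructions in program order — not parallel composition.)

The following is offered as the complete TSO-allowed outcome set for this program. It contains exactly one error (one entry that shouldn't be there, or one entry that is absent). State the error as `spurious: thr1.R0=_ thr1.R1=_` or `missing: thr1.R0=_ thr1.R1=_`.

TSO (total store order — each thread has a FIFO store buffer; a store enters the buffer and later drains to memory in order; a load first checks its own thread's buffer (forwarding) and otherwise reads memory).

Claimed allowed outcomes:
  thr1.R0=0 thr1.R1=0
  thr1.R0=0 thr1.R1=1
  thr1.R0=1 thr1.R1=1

outcome vector order: (thr1.R0,thr1.R1)
TSO (4): (0,0), (0,1), (1,1), (2,1)
TSO∖claimed = {(2,1)}

missing: thr1.R0=2 thr1.R1=1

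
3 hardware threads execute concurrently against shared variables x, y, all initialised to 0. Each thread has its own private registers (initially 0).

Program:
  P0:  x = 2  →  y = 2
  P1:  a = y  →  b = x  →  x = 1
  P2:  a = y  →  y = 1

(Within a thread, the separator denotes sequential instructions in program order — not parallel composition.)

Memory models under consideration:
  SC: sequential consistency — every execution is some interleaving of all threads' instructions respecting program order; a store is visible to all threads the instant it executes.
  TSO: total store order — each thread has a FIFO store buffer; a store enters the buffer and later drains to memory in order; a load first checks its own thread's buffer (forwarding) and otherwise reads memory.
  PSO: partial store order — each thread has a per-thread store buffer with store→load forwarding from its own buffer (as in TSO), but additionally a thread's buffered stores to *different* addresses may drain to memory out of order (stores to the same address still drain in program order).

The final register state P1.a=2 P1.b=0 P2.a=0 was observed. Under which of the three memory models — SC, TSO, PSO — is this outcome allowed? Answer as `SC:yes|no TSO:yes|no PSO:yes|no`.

SC:no TSO:no PSO:yes

outcome vector order: (P1.a,P1.b,P2.a)
under SC → 000, 002, 020, 022, 100, 120, 122, 220, 222
under TSO → 000, 002, 020, 022, 100, 120, 122, 220, 222
under PSO → 000, 002, 020, 022, 100, 102, 120, 122, 200, 202, 220, 222
target 200 ∈ {PSO}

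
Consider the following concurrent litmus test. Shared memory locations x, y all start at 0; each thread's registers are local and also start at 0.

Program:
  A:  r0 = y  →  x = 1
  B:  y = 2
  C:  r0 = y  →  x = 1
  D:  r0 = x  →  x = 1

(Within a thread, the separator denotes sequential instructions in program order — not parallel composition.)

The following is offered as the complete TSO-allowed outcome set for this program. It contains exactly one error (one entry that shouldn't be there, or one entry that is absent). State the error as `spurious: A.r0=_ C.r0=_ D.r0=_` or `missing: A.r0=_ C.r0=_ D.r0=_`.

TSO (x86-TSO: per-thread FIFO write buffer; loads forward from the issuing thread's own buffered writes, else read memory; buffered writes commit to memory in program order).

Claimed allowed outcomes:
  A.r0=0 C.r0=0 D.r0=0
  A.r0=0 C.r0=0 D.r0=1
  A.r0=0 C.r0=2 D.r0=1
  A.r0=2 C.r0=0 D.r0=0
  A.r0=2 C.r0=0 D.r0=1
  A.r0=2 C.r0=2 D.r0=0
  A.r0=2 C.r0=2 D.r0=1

outcome vector order: (A.r0,C.r0,D.r0)
TSO (8): 0/0/0, 0/0/1, 0/2/0, 0/2/1, 2/0/0, 2/0/1, 2/2/0, 2/2/1
TSO∖claimed = {0/2/0}

missing: A.r0=0 C.r0=2 D.r0=0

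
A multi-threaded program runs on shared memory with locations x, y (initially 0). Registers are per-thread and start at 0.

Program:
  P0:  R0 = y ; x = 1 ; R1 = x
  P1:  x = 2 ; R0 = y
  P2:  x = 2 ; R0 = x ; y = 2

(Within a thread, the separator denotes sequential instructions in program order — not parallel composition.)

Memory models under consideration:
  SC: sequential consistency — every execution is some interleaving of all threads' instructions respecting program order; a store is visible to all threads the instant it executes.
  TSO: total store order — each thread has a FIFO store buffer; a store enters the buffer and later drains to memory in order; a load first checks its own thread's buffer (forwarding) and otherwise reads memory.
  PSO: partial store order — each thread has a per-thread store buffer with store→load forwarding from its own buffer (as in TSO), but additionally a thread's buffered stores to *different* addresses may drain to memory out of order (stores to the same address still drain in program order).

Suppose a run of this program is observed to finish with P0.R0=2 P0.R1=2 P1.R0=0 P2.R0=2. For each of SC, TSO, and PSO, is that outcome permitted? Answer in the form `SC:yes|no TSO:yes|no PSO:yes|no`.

outcome vector order: (P0.R0,P0.R1,P1.R0,P2.R0)
SC: 11 outcomes — {0/1/0/1 0/1/0/2 0/1/2/1 0/1/2/2 0/2/0/1 0/2/0/2 0/2/2/1 0/2/2/2 2/1/0/2 2/1/2/2 2/2/2/2}
TSO: 12 outcomes — {0/1/0/1 0/1/0/2 0/1/2/1 0/1/2/2 0/2/0/1 0/2/0/2 0/2/2/1 0/2/2/2 2/1/0/2 2/1/2/2 2/2/0/2 2/2/2/2}
PSO: 12 outcomes — {0/1/0/1 0/1/0/2 0/1/2/1 0/1/2/2 0/2/0/1 0/2/0/2 0/2/2/1 0/2/2/2 2/1/0/2 2/1/2/2 2/2/0/2 2/2/2/2}
target 2/2/0/2 ∈ {TSO,PSO}

SC:no TSO:yes PSO:yes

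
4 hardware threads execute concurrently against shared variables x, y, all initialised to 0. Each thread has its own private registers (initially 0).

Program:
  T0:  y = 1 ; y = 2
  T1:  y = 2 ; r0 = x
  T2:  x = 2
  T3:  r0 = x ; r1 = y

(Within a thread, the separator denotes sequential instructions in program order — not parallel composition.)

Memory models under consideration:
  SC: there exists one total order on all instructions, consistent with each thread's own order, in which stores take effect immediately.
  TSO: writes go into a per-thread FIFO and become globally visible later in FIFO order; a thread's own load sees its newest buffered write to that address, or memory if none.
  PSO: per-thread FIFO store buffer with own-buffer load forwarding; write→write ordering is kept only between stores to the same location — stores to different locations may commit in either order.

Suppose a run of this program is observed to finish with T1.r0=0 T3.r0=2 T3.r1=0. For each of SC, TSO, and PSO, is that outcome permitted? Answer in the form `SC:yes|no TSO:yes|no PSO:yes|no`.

outcome vector order: (T1.r0,T3.r0,T3.r1)
[SC] allowed = {(0,0,0); (0,0,1); (0,0,2); (0,2,1); (0,2,2); (2,0,0); (2,0,1); (2,0,2); (2,2,0); (2,2,1); (2,2,2)}
[TSO] allowed = {(0,0,0); (0,0,1); (0,0,2); (0,2,0); (0,2,1); (0,2,2); (2,0,0); (2,0,1); (2,0,2); (2,2,0); (2,2,1); (2,2,2)}
[PSO] allowed = {(0,0,0); (0,0,1); (0,0,2); (0,2,0); (0,2,1); (0,2,2); (2,0,0); (2,0,1); (2,0,2); (2,2,0); (2,2,1); (2,2,2)}
target (0,2,0) ∈ {TSO,PSO}

SC:no TSO:yes PSO:yes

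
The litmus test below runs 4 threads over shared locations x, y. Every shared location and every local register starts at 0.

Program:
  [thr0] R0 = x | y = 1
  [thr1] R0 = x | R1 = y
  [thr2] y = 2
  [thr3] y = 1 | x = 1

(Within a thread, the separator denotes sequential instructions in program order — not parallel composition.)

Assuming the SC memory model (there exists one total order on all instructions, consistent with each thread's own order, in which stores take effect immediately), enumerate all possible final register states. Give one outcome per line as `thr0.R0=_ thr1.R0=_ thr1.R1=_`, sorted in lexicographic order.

thr0.R0=0 thr1.R0=0 thr1.R1=0
thr0.R0=0 thr1.R0=0 thr1.R1=1
thr0.R0=0 thr1.R0=0 thr1.R1=2
thr0.R0=0 thr1.R0=1 thr1.R1=1
thr0.R0=0 thr1.R0=1 thr1.R1=2
thr0.R0=1 thr1.R0=0 thr1.R1=0
thr0.R0=1 thr1.R0=0 thr1.R1=1
thr0.R0=1 thr1.R0=0 thr1.R1=2
thr0.R0=1 thr1.R0=1 thr1.R1=1
thr0.R0=1 thr1.R0=1 thr1.R1=2

outcome vector order: (thr0.R0,thr1.R0,thr1.R1)
|SC outcomes| = 10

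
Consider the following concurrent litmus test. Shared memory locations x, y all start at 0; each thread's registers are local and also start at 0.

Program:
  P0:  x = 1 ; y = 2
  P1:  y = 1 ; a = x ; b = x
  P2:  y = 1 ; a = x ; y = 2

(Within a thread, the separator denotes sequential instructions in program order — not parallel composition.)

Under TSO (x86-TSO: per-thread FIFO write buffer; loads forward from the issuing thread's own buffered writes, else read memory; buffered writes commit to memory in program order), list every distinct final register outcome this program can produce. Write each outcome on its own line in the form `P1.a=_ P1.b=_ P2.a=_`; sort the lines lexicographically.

outcome vector order: (P1.a,P1.b,P2.a)
|TSO outcomes| = 6

P1.a=0 P1.b=0 P2.a=0
P1.a=0 P1.b=0 P2.a=1
P1.a=0 P1.b=1 P2.a=0
P1.a=0 P1.b=1 P2.a=1
P1.a=1 P1.b=1 P2.a=0
P1.a=1 P1.b=1 P2.a=1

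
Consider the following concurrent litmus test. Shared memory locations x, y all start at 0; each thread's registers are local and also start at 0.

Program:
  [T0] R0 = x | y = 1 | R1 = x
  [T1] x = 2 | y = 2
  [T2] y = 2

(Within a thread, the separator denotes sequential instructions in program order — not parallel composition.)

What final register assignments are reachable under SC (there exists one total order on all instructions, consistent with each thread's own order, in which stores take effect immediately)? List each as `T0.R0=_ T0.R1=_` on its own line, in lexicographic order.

outcome vector order: (T0.R0,T0.R1)
|SC outcomes| = 3

T0.R0=0 T0.R1=0
T0.R0=0 T0.R1=2
T0.R0=2 T0.R1=2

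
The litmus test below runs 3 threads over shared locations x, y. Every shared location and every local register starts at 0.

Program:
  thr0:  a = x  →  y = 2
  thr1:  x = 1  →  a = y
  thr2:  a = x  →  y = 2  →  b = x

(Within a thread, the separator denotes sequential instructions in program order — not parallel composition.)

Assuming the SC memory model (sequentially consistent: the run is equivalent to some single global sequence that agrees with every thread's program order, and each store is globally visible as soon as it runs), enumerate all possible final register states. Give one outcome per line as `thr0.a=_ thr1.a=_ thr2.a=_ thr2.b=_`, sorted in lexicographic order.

thr0.a=0 thr1.a=0 thr2.a=0 thr2.b=1
thr0.a=0 thr1.a=0 thr2.a=1 thr2.b=1
thr0.a=0 thr1.a=2 thr2.a=0 thr2.b=0
thr0.a=0 thr1.a=2 thr2.a=0 thr2.b=1
thr0.a=0 thr1.a=2 thr2.a=1 thr2.b=1
thr0.a=1 thr1.a=0 thr2.a=0 thr2.b=1
thr0.a=1 thr1.a=0 thr2.a=1 thr2.b=1
thr0.a=1 thr1.a=2 thr2.a=0 thr2.b=0
thr0.a=1 thr1.a=2 thr2.a=0 thr2.b=1
thr0.a=1 thr1.a=2 thr2.a=1 thr2.b=1

outcome vector order: (thr0.a,thr1.a,thr2.a,thr2.b)
|SC outcomes| = 10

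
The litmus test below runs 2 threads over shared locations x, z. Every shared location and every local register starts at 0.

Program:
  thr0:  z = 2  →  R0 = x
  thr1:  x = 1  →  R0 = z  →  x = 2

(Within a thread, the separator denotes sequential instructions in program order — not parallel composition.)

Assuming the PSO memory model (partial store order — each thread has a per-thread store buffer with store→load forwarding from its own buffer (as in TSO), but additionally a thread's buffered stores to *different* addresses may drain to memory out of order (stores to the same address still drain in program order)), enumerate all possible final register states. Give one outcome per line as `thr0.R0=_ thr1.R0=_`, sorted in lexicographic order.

thr0.R0=0 thr1.R0=0
thr0.R0=0 thr1.R0=2
thr0.R0=1 thr1.R0=0
thr0.R0=1 thr1.R0=2
thr0.R0=2 thr1.R0=0
thr0.R0=2 thr1.R0=2

outcome vector order: (thr0.R0,thr1.R0)
|PSO outcomes| = 6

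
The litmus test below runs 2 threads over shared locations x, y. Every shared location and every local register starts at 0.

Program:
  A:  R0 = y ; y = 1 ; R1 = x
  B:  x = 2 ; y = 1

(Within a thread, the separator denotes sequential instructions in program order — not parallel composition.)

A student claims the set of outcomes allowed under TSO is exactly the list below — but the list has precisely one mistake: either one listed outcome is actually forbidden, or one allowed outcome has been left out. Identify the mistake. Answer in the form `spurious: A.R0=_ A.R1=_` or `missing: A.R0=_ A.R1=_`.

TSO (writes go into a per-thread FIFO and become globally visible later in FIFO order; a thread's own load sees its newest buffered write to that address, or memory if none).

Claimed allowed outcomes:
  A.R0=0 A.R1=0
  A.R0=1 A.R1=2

outcome vector order: (A.R0,A.R1)
TSO: 3 outcomes — {<0 0>, <0 2>, <1 2>}
TSO∖claimed = {<0 2>}

missing: A.R0=0 A.R1=2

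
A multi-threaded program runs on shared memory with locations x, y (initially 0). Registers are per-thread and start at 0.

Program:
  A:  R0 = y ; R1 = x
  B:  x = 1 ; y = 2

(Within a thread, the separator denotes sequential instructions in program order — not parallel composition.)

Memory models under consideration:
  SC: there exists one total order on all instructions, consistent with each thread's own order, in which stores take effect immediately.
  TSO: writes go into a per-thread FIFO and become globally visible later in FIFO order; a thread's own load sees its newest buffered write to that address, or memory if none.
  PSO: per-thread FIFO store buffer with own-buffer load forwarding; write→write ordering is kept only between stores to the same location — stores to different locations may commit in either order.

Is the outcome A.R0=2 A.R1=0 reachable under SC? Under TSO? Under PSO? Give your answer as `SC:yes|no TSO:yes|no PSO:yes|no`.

SC:no TSO:no PSO:yes

outcome vector order: (A.R0,A.R1)
SC: 3 outcomes — {00; 01; 21}
TSO: 3 outcomes — {00; 01; 21}
PSO: 4 outcomes — {00; 01; 20; 21}
target 20 ∈ {PSO}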